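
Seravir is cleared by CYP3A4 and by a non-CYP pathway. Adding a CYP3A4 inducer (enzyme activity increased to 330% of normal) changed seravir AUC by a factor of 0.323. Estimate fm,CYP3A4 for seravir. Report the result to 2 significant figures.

Let fm be the CYP3A4 fraction. New clearance relative to baseline = fm × 3.3 + (1 − fm).
AUC ratio = 1 / (new CL fraction), so new CL fraction = 1 / 0.323 = 3.096.
fm × 3.3 + 1 − fm = 3.096  ⇒  fm × (3.3 − 1) = 2.096  ⇒  fm = 0.91.

0.91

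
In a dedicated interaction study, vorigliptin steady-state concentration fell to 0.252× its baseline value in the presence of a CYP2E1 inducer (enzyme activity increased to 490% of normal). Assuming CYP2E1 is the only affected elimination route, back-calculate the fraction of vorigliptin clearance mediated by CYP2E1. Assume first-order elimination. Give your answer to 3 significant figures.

CL'/CL = 1 / 0.252 = 3.968
4.9·fm + (1 − fm) = 3.968
fm = (3.968 − 1) / (4.9 − 1) = 0.761

0.761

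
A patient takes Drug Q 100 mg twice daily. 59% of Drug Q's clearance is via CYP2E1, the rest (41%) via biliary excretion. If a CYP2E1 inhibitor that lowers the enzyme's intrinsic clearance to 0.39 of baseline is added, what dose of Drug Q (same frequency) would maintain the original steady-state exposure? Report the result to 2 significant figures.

The CYP2E1 pathway (59% of clearance) falls to 0.39× activity: 0.59 × 0.39 = 0.2301.
The remaining 41% of clearance is unaffected.
CL_new/CL_old = 0.2301 + 0.41 = 0.6401.
Css,avg = (dose rate)/CL, so holding Css fixed requires dose ∝ CL: 100 × 0.6401 = 64 mg.

64 mg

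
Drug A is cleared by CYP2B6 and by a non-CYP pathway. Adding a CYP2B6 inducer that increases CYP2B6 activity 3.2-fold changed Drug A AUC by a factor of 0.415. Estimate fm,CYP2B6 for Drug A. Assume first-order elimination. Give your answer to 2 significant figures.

CL'/CL = 1 / 0.415 = 2.41
3.2·fm + (1 − fm) = 2.41
fm = (2.41 − 1) / (3.2 − 1) = 0.64

0.64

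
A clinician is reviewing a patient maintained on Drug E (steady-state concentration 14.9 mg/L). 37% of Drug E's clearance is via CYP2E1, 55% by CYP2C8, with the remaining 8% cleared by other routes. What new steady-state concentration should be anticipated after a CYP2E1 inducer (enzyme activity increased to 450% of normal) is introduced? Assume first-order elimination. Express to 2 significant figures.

6.5 mg/L

The CYP2E1 pathway (37% of clearance) is boosted to 4.5× activity: 0.37 × 4.5 = 1.665.
CYP2C8 (55%) and the residual 8% are unaffected.
New clearance relative to baseline: 1.665 + 0.55 + 0.08 = 2.295.
New steady-state concentration = baseline ÷ relative clearance = 14.9 / 2.295 = 6.5 mg/L.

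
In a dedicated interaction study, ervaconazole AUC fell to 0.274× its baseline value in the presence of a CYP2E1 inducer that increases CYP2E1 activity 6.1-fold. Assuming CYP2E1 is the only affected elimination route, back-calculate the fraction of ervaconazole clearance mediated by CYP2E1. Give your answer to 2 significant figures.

0.52

Write x for the fraction cleared via CYP2E1. The observed AUC change means clearance rose to 1/0.274 = 3.65 of baseline.
Only the CYP2E1 route changed, so 3.65 = x·6.1 + (1 − x), giving x = 0.52.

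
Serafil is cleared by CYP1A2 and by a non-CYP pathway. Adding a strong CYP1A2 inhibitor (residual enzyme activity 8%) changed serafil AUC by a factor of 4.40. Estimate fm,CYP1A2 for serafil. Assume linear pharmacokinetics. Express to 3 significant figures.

Let x = fm,CYP1A2. Because AUC ∝ 1/CL, relative clearance fell to 1/4.40 = 0.2273.
Only the CYP1A2 route changed, so 0.2273 = x·0.08 + (1 − x), giving x = 0.840.

0.840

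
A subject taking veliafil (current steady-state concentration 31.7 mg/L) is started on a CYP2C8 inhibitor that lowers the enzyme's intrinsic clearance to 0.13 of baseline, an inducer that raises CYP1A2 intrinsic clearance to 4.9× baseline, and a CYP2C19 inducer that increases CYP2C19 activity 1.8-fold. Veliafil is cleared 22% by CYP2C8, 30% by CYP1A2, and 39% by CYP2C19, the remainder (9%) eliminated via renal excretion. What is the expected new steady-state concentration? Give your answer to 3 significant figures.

CYP2C8: 0.22 × 0.13 = 0.0286
CYP1A2: 0.3 × 4.9 = 1.47
CYP2C19: 0.39 × 1.8 = 0.702
Other: 0.09 (unchanged)
CL_new/CL_old = 0.0286 + 1.47 + 0.702 + 0.09 = 2.2906.
New steady-state concentration = 31.7 / 2.2906 = 13.8 mg/L (concentration scales inversely with clearance).

13.8 mg/L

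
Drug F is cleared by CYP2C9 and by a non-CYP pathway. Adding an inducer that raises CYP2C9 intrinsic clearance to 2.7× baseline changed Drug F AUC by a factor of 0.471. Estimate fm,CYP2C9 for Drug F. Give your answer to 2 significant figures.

0.66

Write x for the fraction cleared via CYP2C9. The observed AUC change means clearance rose to 1/0.471 = 2.123 of baseline.
Only the CYP2C9 route changed, so 2.123 = x·2.7 + (1 − x), giving x = 0.66.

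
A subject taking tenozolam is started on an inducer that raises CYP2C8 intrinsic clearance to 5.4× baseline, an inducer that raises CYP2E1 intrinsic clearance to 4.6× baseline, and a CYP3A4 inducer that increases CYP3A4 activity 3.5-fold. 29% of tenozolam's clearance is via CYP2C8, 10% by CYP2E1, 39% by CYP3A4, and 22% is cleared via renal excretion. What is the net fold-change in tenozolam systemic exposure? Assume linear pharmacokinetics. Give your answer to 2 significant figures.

0.28

The CYP2C8 pathway (29% of clearance) is boosted to 5.4× activity: 0.29 × 5.4 = 1.566.
The CYP2E1 pathway (10% of clearance) rises to 4.6× activity: 0.1 × 4.6 = 0.46.
The CYP3A4 pathway (39% of clearance) increases to 3.5× activity: 0.39 × 3.5 = 1.365.
Non-CYP routes (22%) are unchanged.
CL_new/CL_old = 1.566 + 0.46 + 1.365 + 0.22 = 3.611.
Because systemic exposure varies inversely with clearance, the combined effect is 1 / 3.611 = 0.28.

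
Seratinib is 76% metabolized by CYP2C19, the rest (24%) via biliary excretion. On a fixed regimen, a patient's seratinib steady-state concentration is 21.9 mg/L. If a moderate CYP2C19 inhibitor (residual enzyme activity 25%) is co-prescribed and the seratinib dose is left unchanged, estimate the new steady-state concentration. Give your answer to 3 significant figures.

The CYP2C19 pathway (76% of clearance) is reduced to 0.25× activity: 0.76 × 0.25 = 0.19.
Non-CYP routes (24%) are unchanged.
CL_new/CL_old = 0.19 + 0.24 = 0.43.
With dosing unchanged, steady-state concentration scales as 1/CL: 21.9 / 0.43 = 50.9 mg/L.

50.9 mg/L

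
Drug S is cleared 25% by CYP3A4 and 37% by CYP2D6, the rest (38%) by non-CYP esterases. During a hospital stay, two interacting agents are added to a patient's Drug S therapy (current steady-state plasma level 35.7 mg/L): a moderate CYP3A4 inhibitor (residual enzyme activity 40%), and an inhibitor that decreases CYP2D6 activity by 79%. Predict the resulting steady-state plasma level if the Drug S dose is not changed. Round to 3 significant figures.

64.0 mg/L

The CYP3A4 pathway (25% of clearance) drops to 0.4× activity: 0.25 × 0.4 = 0.1.
The CYP2D6 pathway (37% of clearance) is reduced to 0.21× activity: 0.37 × 0.21 = 0.0777.
Non-CYP routes (38%) are unchanged.
New clearance relative to baseline: 0.1 + 0.0777 + 0.38 = 0.5577.
Dividing the baseline by the relative clearance: 35.7 / 0.5577 = 64.0 mg/L.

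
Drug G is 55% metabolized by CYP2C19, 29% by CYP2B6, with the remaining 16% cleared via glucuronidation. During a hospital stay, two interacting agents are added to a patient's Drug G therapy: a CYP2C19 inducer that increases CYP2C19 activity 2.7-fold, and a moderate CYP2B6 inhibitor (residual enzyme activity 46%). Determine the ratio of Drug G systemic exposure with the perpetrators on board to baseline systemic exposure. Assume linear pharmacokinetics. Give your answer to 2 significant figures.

0.56

CYP2C19: 0.55 × 2.7 = 1.485
CYP2B6: 0.29 × 0.46 = 0.1334
Other: 0.16 (unchanged)
New clearance relative to baseline: 1.485 + 0.1334 + 0.16 = 1.7784.
Because systemic exposure varies inversely with clearance, the combined effect is 1 / 1.7784 = 0.56.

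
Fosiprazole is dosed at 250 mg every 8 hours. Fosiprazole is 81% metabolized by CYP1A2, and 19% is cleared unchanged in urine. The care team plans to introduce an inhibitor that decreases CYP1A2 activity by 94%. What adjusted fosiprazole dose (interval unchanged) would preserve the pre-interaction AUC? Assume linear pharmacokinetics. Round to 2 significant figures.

The CYP1A2 pathway (81% of clearance) drops to 0.06× activity: 0.81 × 0.06 = 0.0486.
The remaining 19% of clearance is unaffected.
Relative clearance = 0.0486 + 0.19 = 0.2386.
To maintain the same steady-state level, dose must scale with clearance: new dose = 250 × 0.2386 = 60 mg.

60 mg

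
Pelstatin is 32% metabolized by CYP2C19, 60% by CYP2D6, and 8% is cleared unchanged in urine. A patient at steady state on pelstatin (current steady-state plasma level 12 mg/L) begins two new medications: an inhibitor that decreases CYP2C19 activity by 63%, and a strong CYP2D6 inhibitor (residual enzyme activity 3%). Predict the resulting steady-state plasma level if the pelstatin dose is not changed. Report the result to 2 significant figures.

The CYP2C19 pathway (32% of clearance) falls to 0.37× activity: 0.32 × 0.37 = 0.1184.
The CYP2D6 pathway (60% of clearance) drops to 0.03× activity: 0.6 × 0.03 = 0.018.
Non-CYP routes (8%) are unchanged.
CL_new/CL_old = 0.1184 + 0.018 + 0.08 = 0.2164.
New steady-state plasma level = 12 / 0.2164 = 55 mg/L (concentration scales inversely with clearance).

55 mg/L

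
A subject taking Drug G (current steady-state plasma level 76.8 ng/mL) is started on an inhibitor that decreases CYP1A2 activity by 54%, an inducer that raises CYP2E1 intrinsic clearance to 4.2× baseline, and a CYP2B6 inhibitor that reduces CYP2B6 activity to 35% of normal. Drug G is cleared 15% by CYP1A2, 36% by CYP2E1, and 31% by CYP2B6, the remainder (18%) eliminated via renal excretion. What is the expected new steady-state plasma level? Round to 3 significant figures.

41.1 ng/mL

The CYP1A2 pathway (15% of clearance) is reduced to 0.46× activity: 0.15 × 0.46 = 0.069.
The CYP2E1 pathway (36% of clearance) increases to 4.2× activity: 0.36 × 4.2 = 1.512.
The CYP2B6 pathway (31% of clearance) drops to 0.35× activity: 0.31 × 0.35 = 0.1085.
The remaining 18% of clearance is unaffected.
Relative clearance = 0.069 + 1.512 + 0.1085 + 0.18 = 1.8695.
Dividing the baseline by the relative clearance: 76.8 / 1.8695 = 41.1 ng/mL.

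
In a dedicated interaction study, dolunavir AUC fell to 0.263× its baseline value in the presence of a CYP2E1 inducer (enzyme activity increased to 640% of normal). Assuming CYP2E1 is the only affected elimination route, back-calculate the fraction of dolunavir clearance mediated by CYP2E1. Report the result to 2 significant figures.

Let fm be the CYP2E1 fraction. New clearance relative to baseline = fm × 6.4 + (1 − fm).
AUC ratio = 1 / (new CL fraction), so new CL fraction = 1 / 0.263 = 3.802.
fm × 6.4 + 1 − fm = 3.802  ⇒  fm × (6.4 − 1) = 2.802  ⇒  fm = 0.52.

0.52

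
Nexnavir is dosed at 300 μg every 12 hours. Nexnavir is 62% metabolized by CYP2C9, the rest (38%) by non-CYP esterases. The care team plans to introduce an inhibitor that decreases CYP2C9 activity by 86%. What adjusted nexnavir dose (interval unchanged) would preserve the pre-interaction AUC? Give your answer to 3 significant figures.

CYP2C9: 0.62 × 0.14 = 0.0868
Other: 0.38 (unchanged)
New clearance relative to baseline: 0.0868 + 0.38 = 0.4668.
To maintain the same steady-state level, dose must scale with clearance: new dose = 300 × 0.4668 = 140 μg.

140 μg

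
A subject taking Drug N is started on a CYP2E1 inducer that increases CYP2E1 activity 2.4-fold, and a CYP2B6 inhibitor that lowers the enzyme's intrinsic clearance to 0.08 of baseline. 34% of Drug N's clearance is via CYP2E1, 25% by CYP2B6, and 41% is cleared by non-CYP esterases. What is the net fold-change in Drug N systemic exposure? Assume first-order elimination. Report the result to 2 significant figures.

CYP2E1: 0.34 × 2.4 = 0.816
CYP2B6: 0.25 × 0.08 = 0.02
Other: 0.41 (unchanged)
New clearance relative to baseline: 0.816 + 0.02 + 0.41 = 1.246.
Systemic exposure ∝ 1/CL: fold-change = 1 / 1.246 = 0.80.

0.80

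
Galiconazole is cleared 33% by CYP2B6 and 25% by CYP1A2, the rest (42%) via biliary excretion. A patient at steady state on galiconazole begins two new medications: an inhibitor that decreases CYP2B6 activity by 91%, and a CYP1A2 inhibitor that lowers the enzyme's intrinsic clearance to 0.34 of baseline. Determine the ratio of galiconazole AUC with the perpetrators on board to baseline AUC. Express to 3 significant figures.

1.87

The CYP2B6 pathway (33% of clearance) falls to 0.09× activity: 0.33 × 0.09 = 0.0297.
The CYP1A2 pathway (25% of clearance) falls to 0.34× activity: 0.25 × 0.34 = 0.085.
Non-CYP routes (42%) are unchanged.
CL_new/CL_old = 0.0297 + 0.085 + 0.42 = 0.5347.
AUC ∝ 1/CL: fold-change = 1 / 0.5347 = 1.87.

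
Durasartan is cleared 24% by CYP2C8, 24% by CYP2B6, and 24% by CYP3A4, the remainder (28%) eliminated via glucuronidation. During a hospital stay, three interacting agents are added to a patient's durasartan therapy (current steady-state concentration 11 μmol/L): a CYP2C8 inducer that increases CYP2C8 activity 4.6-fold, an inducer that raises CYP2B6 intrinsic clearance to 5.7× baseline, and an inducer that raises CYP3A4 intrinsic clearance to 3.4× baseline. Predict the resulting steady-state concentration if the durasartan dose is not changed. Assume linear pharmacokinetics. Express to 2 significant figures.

The CYP2C8 pathway (24% of clearance) is boosted to 4.6× activity: 0.24 × 4.6 = 1.104.
The CYP2B6 pathway (24% of clearance) is boosted to 5.7× activity: 0.24 × 5.7 = 1.368.
The CYP3A4 pathway (24% of clearance) is boosted to 3.4× activity: 0.24 × 3.4 = 0.816.
The remaining 28% of clearance is unaffected.
New clearance relative to baseline: 1.104 + 1.368 + 0.816 + 0.28 = 3.568.
Steady-state concentration ∝ 1/CL: new value = 11 / 3.568 = 3.1 μmol/L.

3.1 μmol/L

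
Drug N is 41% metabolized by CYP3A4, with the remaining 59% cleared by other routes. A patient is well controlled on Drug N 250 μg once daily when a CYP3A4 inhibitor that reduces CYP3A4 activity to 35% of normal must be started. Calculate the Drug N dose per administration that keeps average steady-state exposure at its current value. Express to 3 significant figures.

183 μg

CYP3A4: 0.41 × 0.35 = 0.1435
Other: 0.59 (unchanged)
Relative clearance = 0.1435 + 0.59 = 0.7335.
Css,avg = (dose rate)/CL, so holding Css fixed requires dose ∝ CL: 250 × 0.7335 = 183 μg.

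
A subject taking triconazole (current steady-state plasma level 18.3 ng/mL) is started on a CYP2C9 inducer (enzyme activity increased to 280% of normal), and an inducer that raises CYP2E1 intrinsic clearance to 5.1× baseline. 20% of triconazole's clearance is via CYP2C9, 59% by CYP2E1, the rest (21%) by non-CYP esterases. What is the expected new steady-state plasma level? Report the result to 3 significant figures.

CYP2C9: 0.2 × 2.8 = 0.56
CYP2E1: 0.59 × 5.1 = 3.009
Other: 0.21 (unchanged)
Relative clearance = 0.56 + 3.009 + 0.21 = 3.779.
Steady-state plasma level ∝ 1/CL: new value = 18.3 / 3.779 = 4.84 ng/mL.

4.84 ng/mL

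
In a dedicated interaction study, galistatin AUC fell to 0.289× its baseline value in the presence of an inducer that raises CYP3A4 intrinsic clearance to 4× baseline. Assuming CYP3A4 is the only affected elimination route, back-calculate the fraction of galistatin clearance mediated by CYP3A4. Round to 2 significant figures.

CL'/CL = 1 / 0.289 = 3.46
4·fm + (1 − fm) = 3.46
fm = (3.46 − 1) / (4 − 1) = 0.82

0.82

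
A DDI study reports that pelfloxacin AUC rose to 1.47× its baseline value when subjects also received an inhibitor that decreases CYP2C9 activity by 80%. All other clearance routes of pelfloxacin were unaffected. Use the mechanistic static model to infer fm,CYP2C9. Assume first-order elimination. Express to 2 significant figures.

0.40

CL'/CL = 1 / 1.47 = 0.6803
0.2·fm + (1 − fm) = 0.6803
fm = (0.6803 − 1) / (0.2 − 1) = 0.40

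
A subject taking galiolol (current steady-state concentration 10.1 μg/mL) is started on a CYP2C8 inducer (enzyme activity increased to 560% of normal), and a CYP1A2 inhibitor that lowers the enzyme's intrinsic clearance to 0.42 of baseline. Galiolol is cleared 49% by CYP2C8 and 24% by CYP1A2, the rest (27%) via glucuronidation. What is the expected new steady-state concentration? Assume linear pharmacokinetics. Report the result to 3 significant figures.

3.24 μg/mL

CYP2C8: 0.49 × 5.6 = 2.744
CYP1A2: 0.24 × 0.42 = 0.1008
Other: 0.27 (unchanged)
Relative clearance = 2.744 + 0.1008 + 0.27 = 3.1148.
Steady-state concentration ∝ 1/CL: new value = 10.1 / 3.1148 = 3.24 μg/mL.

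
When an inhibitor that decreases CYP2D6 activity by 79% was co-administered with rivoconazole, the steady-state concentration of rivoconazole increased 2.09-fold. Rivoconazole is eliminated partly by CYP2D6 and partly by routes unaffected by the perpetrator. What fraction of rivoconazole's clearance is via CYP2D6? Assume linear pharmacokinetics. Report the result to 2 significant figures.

0.66

Let x = fm,CYP2D6. Because steady-state concentration ∝ 1/CL, relative clearance fell to 1/2.09 = 0.4785.
Only the CYP2D6 route changed, so 0.4785 = x·0.21 + (1 − x), giving x = 0.66.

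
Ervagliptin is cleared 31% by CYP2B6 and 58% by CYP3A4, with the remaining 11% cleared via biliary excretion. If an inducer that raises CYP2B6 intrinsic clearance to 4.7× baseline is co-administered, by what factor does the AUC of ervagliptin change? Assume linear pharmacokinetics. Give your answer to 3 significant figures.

0.466

CYP2B6: 0.31 × 4.7 = 1.457
CYP3A4: 0.58 (unchanged)
Other: 0.11 (unchanged)
Relative clearance = 1.457 + 0.58 + 0.11 = 2.147.
AUC ratio = CL_old/CL_new = 1 / 2.147 = 0.466.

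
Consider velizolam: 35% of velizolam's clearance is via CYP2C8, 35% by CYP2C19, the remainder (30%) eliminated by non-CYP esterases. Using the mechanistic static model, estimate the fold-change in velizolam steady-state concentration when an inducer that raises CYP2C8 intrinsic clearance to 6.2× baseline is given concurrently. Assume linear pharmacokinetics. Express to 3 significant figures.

CYP2C8: 0.35 × 6.2 = 2.17
CYP2C19: 0.35 (unchanged)
Other: 0.3 (unchanged)
Relative clearance = 2.17 + 0.35 + 0.3 = 2.82.
Steady-state concentration ratio = CL_old/CL_new = 1 / 2.82 = 0.355.

0.355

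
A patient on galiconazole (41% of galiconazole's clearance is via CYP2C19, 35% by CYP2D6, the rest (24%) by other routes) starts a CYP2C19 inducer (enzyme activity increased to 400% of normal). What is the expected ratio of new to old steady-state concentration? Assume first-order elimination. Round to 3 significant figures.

CYP2C19: 0.41 × 4 = 1.64
CYP2D6: 0.35 (unchanged)
Other: 0.24 (unchanged)
New clearance relative to baseline: 1.64 + 0.35 + 0.24 = 2.23.
Steady-state concentration is inversely proportional to clearance, so the fold-change is 1 / 2.23 = 0.448.

0.448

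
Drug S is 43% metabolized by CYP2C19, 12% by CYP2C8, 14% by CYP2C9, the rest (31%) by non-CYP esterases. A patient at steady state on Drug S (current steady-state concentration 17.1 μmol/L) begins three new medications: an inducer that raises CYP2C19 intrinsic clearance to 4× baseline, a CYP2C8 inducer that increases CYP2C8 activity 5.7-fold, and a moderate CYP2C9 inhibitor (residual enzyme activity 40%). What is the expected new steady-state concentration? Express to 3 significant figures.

The CYP2C19 pathway (43% of clearance) increases to 4× activity: 0.43 × 4 = 1.72.
The CYP2C8 pathway (12% of clearance) increases to 5.7× activity: 0.12 × 5.7 = 0.684.
The CYP2C9 pathway (14% of clearance) falls to 0.4× activity: 0.14 × 0.4 = 0.056.
The remaining 31% of clearance is unaffected.
Relative clearance = 1.72 + 0.684 + 0.056 + 0.31 = 2.77.
Dividing the baseline by the relative clearance: 17.1 / 2.77 = 6.17 μmol/L.

6.17 μmol/L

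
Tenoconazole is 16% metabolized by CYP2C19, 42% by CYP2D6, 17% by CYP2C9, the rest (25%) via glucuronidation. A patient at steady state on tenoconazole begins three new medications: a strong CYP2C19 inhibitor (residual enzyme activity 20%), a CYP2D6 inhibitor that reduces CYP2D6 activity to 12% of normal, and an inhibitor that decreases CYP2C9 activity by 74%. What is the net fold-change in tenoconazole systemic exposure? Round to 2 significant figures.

2.7

The CYP2C19 pathway (16% of clearance) falls to 0.2× activity: 0.16 × 0.2 = 0.032.
The CYP2D6 pathway (42% of clearance) drops to 0.12× activity: 0.42 × 0.12 = 0.0504.
The CYP2C9 pathway (17% of clearance) drops to 0.26× activity: 0.17 × 0.26 = 0.0442.
Non-CYP routes (25%) are unchanged.
CL_new/CL_old = 0.032 + 0.0504 + 0.0442 + 0.25 = 0.3766.
Because systemic exposure varies inversely with clearance, the combined effect is 1 / 0.3766 = 2.7.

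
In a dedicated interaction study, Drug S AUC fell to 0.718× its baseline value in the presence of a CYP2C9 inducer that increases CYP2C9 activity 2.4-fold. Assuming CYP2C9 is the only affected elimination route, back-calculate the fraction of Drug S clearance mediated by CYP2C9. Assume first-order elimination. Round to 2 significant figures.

0.28

Write x for the fraction cleared via CYP2C9. The observed AUC change means clearance rose to 1/0.718 = 1.393 of baseline.
Setting x·2.4 + (1 − x) = 1.393 and solving: x = (1.393 − 1)/(2.4 − 1) = 0.28.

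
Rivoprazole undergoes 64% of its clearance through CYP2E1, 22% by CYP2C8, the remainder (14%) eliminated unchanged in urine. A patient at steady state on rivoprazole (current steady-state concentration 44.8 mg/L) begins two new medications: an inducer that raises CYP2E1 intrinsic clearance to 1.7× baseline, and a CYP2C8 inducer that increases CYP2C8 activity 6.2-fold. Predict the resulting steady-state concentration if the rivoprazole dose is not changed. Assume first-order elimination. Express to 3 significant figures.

CYP2E1: 0.64 × 1.7 = 1.088
CYP2C8: 0.22 × 6.2 = 1.364
Other: 0.14 (unchanged)
New clearance relative to baseline: 1.088 + 1.364 + 0.14 = 2.592.
New steady-state concentration = 44.8 / 2.592 = 17.3 mg/L (concentration scales inversely with clearance).

17.3 mg/L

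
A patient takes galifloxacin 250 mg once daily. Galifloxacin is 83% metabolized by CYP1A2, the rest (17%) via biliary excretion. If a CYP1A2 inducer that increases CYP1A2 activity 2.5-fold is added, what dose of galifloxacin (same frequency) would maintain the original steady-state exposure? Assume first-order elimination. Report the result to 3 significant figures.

The CYP1A2 pathway (83% of clearance) rises to 2.5× activity: 0.83 × 2.5 = 2.075.
The remaining 17% of clearance is unaffected.
Relative clearance = 2.075 + 0.17 = 2.245.
Css,avg = (dose rate)/CL, so holding Css fixed requires dose ∝ CL: 250 × 2.245 = 561 mg.

561 mg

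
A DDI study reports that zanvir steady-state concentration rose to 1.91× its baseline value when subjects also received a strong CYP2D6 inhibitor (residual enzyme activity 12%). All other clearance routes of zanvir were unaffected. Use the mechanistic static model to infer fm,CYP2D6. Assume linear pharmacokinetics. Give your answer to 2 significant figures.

Let fm be the CYP2D6 fraction. New clearance relative to baseline = fm × 0.12 + (1 − fm).
Steady-state concentration ratio = 1 / (new CL fraction), so new CL fraction = 1 / 1.91 = 0.5236.
fm × 0.12 + 1 − fm = 0.5236  ⇒  fm × (0.12 − 1) = −0.4764  ⇒  fm = 0.54.

0.54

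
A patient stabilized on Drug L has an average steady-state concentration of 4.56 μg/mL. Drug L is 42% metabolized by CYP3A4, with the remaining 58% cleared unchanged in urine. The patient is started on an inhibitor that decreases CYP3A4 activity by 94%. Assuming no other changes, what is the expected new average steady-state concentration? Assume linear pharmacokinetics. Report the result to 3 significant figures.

7.53 μg/mL

The CYP3A4 pathway (42% of clearance) drops to 0.06× activity: 0.42 × 0.06 = 0.0252.
Non-CYP routes (58%) are unchanged.
New clearance relative to baseline: 0.0252 + 0.58 = 0.6052.
With dosing unchanged, average steady-state concentration scales as 1/CL: 4.56 / 0.6052 = 7.53 μg/mL.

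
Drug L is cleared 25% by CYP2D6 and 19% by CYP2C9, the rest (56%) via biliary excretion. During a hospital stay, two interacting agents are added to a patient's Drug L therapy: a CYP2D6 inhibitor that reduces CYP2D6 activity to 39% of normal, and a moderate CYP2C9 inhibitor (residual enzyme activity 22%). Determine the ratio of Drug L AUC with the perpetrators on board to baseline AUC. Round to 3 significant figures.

CYP2D6: 0.25 × 0.39 = 0.0975
CYP2C9: 0.19 × 0.22 = 0.0418
Other: 0.56 (unchanged)
Relative clearance = 0.0975 + 0.0418 + 0.56 = 0.6993.
Because AUC varies inversely with clearance, the combined effect is 1 / 0.6993 = 1.43.

1.43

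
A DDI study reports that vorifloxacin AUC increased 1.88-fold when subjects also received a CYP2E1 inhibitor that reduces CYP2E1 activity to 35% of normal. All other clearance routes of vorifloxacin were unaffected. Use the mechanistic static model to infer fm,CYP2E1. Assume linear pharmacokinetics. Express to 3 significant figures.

0.720

Let fm be the CYP2E1 fraction. New clearance relative to baseline = fm × 0.35 + (1 − fm).
AUC ratio = 1 / (new CL fraction), so new CL fraction = 1 / 1.88 = 0.5319.
fm × 0.35 + 1 − fm = 0.5319  ⇒  fm × (0.35 − 1) = −0.4681  ⇒  fm = 0.720.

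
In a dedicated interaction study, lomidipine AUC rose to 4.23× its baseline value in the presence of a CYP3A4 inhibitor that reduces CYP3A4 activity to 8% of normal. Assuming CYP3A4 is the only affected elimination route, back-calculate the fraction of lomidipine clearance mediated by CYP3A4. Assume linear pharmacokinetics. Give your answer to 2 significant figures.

Call the CYP3A4 fraction fm. After the interaction, CL_new/CL_old = fm × 0.08 + (1 − fm).
AUC ratio = 1 / (new CL fraction), so new CL fraction = 1 / 4.23 = 0.2364.
fm × 0.08 + 1 − fm = 0.2364  ⇒  fm × (0.08 − 1) = −0.7636  ⇒  fm = 0.83.

0.83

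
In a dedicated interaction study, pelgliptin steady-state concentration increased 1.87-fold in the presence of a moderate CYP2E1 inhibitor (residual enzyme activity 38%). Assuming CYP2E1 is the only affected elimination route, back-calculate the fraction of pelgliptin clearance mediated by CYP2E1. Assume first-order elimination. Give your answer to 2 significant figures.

0.75

CL'/CL = 1 / 1.87 = 0.5348
0.38·fm + (1 − fm) = 0.5348
fm = (0.5348 − 1) / (0.38 − 1) = 0.75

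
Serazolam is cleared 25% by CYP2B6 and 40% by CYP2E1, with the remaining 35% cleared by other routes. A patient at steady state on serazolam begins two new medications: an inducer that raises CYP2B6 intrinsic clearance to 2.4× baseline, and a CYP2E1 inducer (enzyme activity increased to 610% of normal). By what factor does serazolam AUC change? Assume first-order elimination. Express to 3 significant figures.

0.295

The CYP2B6 pathway (25% of clearance) increases to 2.4× activity: 0.25 × 2.4 = 0.6.
The CYP2E1 pathway (40% of clearance) is boosted to 6.1× activity: 0.4 × 6.1 = 2.44.
Non-CYP routes (35%) are unchanged.
CL_new/CL_old = 0.6 + 2.44 + 0.35 = 3.39.
AUC ∝ 1/CL: fold-change = 1 / 3.39 = 0.295.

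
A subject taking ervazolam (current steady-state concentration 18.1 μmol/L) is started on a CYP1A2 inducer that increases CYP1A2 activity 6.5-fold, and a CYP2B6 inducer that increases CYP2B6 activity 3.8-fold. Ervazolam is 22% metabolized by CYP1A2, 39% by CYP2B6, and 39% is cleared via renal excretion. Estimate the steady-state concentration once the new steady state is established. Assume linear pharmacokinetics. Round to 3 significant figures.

5.48 μmol/L

The CYP1A2 pathway (22% of clearance) rises to 6.5× activity: 0.22 × 6.5 = 1.43.
The CYP2B6 pathway (39% of clearance) increases to 3.8× activity: 0.39 × 3.8 = 1.482.
The remaining 39% of clearance is unaffected.
CL_new/CL_old = 1.43 + 1.482 + 0.39 = 3.302.
New steady-state concentration = 18.1 / 3.302 = 5.48 μmol/L (concentration scales inversely with clearance).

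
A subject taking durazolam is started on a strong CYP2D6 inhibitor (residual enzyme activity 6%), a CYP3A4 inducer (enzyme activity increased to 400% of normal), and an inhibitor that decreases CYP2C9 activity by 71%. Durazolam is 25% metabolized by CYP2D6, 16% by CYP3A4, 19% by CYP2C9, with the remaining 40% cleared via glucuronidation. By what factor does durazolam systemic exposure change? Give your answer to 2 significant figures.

The CYP2D6 pathway (25% of clearance) falls to 0.06× activity: 0.25 × 0.06 = 0.015.
The CYP3A4 pathway (16% of clearance) is boosted to 4× activity: 0.16 × 4 = 0.64.
The CYP2C9 pathway (19% of clearance) is reduced to 0.29× activity: 0.19 × 0.29 = 0.0551.
The remaining 40% of clearance is unaffected.
New clearance relative to baseline: 0.015 + 0.64 + 0.0551 + 0.4 = 1.1101.
Systemic exposure ∝ 1/CL: fold-change = 1 / 1.1101 = 0.90.

0.90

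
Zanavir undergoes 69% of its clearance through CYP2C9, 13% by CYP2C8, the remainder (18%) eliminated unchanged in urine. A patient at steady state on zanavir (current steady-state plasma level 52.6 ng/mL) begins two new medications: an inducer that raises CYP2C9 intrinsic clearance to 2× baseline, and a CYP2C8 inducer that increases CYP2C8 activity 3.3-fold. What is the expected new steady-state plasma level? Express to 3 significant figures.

26.4 ng/mL

The CYP2C9 pathway (69% of clearance) increases to 2× activity: 0.69 × 2 = 1.38.
The CYP2C8 pathway (13% of clearance) is boosted to 3.3× activity: 0.13 × 3.3 = 0.429.
The remaining 18% of clearance is unaffected.
New clearance relative to baseline: 1.38 + 0.429 + 0.18 = 1.989.
Steady-state plasma level ∝ 1/CL: new value = 52.6 / 1.989 = 26.4 ng/mL.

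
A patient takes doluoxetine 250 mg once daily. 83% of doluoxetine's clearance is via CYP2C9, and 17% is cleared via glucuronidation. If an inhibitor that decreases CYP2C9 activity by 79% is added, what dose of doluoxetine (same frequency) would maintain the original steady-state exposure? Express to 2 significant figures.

The CYP2C9 pathway (83% of clearance) falls to 0.21× activity: 0.83 × 0.21 = 0.1743.
The remaining 17% of clearance is unaffected.
CL_new/CL_old = 0.1743 + 0.17 = 0.3443.
Exposure is unchanged when dose changes in proportion to clearance. New dose = 250 mg × 0.3443 = 86 mg.

86 mg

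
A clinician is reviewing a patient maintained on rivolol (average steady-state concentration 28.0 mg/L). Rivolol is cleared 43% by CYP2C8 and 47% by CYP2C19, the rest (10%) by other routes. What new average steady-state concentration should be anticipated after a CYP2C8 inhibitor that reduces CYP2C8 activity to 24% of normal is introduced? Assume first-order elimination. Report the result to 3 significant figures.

41.6 mg/L

The CYP2C8 pathway (43% of clearance) is reduced to 0.24× activity: 0.43 × 0.24 = 0.1032.
CYP2C19 (47%) and the residual 10% are unaffected.
CL_new/CL_old = 0.1032 + 0.47 + 0.1 = 0.6732.
With dosing unchanged, average steady-state concentration scales as 1/CL: 28.0 / 0.6732 = 41.6 mg/L.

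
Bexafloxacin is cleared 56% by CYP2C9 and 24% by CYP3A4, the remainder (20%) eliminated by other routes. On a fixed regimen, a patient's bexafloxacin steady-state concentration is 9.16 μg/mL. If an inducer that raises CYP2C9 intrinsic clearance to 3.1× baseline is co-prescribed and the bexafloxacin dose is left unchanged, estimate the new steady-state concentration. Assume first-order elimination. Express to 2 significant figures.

CYP2C9: 0.56 × 3.1 = 1.736
CYP3A4: 0.24 (unchanged)
Other: 0.2 (unchanged)
Relative clearance = 1.736 + 0.24 + 0.2 = 2.176.
New steady-state concentration = baseline ÷ relative clearance = 9.16 / 2.176 = 4.2 μg/mL.

4.2 μg/mL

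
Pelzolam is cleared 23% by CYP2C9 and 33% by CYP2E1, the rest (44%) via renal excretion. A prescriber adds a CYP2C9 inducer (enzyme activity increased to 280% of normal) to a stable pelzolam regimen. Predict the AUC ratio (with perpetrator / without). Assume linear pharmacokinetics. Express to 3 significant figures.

0.707

CYP2C9: 0.23 × 2.8 = 0.644
CYP2E1: 0.33 (unchanged)
Other: 0.44 (unchanged)
CL_new/CL_old = 0.644 + 0.33 + 0.44 = 1.414.
AUC is inversely proportional to clearance, so the fold-change is 1 / 1.414 = 0.707.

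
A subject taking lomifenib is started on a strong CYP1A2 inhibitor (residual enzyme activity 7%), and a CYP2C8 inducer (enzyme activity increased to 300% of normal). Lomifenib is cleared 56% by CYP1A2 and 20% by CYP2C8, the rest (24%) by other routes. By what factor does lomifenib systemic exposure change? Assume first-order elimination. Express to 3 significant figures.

The CYP1A2 pathway (56% of clearance) falls to 0.07× activity: 0.56 × 0.07 = 0.0392.
The CYP2C8 pathway (20% of clearance) is boosted to 3× activity: 0.2 × 3 = 0.6.
The remaining 24% of clearance is unaffected.
CL_new/CL_old = 0.0392 + 0.6 + 0.24 = 0.8792.
Net systemic exposure ratio = 1 / 0.8792 = 1.14.

1.14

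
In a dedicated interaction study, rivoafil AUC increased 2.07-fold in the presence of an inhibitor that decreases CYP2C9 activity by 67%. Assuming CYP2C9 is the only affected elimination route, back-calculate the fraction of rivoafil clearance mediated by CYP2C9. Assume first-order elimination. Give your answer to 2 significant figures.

Call the CYP2C9 fraction fm. After the interaction, CL_new/CL_old = fm × 0.33 + (1 − fm).
AUC ratio = 1 / (new CL fraction), so new CL fraction = 1 / 2.07 = 0.4831.
fm × 0.33 + 1 − fm = 0.4831  ⇒  fm × (0.33 − 1) = −0.5169  ⇒  fm = 0.77.

0.77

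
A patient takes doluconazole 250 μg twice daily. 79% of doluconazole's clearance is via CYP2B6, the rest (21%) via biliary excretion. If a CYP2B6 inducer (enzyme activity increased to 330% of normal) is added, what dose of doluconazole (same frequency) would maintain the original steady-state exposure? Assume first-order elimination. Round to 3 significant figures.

CYP2B6: 0.79 × 3.3 = 2.607
Other: 0.21 (unchanged)
New clearance relative to baseline: 2.607 + 0.21 = 2.817.
Css,avg = (dose rate)/CL, so holding Css fixed requires dose ∝ CL: 250 × 2.817 = 704 μg.

704 μg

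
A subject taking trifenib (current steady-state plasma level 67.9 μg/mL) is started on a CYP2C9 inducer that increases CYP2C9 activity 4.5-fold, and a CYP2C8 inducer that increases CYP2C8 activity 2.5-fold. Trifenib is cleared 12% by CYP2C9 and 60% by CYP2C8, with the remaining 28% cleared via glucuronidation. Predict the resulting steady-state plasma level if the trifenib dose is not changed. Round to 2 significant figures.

The CYP2C9 pathway (12% of clearance) rises to 4.5× activity: 0.12 × 4.5 = 0.54.
The CYP2C8 pathway (60% of clearance) rises to 2.5× activity: 0.6 × 2.5 = 1.5.
Non-CYP routes (28%) are unchanged.
Relative clearance = 0.54 + 1.5 + 0.28 = 2.32.
Dividing the baseline by the relative clearance: 67.9 / 2.32 = 29 μg/mL.

29 μg/mL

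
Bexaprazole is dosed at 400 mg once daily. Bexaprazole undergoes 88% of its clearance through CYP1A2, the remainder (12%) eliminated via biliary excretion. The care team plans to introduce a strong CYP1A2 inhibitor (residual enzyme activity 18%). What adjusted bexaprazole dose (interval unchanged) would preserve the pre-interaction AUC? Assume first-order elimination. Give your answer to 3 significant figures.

The CYP1A2 pathway (88% of clearance) falls to 0.18× activity: 0.88 × 0.18 = 0.1584.
Non-CYP routes (12%) are unchanged.
CL_new/CL_old = 0.1584 + 0.12 = 0.2784.
Css,avg = (dose rate)/CL, so holding Css fixed requires dose ∝ CL: 400 × 0.2784 = 111 mg.

111 mg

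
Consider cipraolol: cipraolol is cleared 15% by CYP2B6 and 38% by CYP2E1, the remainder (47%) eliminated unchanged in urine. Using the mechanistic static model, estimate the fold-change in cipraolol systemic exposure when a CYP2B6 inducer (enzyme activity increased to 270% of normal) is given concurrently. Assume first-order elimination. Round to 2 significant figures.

0.80

The CYP2B6 pathway (15% of clearance) is boosted to 2.7× activity: 0.15 × 2.7 = 0.405.
CYP2E1 (38%) and the residual 47% are unaffected.
New clearance relative to baseline: 0.405 + 0.38 + 0.47 = 1.255.
Systemic exposure ratio = CL_old/CL_new = 1 / 1.255 = 0.80.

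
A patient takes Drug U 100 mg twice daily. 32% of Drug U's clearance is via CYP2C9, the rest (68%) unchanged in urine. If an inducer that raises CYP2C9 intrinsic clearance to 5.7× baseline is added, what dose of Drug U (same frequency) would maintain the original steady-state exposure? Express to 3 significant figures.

250 mg

CYP2C9: 0.32 × 5.7 = 1.824
Other: 0.68 (unchanged)
Relative clearance = 1.824 + 0.68 = 2.504.
Css,avg = (dose rate)/CL, so holding Css fixed requires dose ∝ CL: 100 × 2.504 = 250 mg.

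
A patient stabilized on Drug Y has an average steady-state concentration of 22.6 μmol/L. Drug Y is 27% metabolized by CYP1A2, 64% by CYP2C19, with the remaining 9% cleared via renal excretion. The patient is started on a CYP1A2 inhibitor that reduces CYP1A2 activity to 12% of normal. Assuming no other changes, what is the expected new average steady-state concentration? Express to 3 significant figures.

29.6 μmol/L

CYP1A2: 0.27 × 0.12 = 0.0324
CYP2C19: 0.64 (unchanged)
Other: 0.09 (unchanged)
New clearance relative to baseline: 0.0324 + 0.64 + 0.09 = 0.7624.
With dosing unchanged, average steady-state concentration scales as 1/CL: 22.6 / 0.7624 = 29.6 μmol/L.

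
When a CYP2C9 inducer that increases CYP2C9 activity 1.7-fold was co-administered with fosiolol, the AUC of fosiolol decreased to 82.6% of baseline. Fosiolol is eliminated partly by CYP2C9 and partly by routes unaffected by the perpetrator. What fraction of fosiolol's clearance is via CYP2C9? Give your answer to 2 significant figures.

Let x = fm,CYP2C9. Because AUC ∝ 1/CL, relative clearance rose to 1/0.826 = 1.211.
Only the CYP2C9 route changed, so 1.211 = x·1.7 + (1 − x), giving x = 0.30.

0.30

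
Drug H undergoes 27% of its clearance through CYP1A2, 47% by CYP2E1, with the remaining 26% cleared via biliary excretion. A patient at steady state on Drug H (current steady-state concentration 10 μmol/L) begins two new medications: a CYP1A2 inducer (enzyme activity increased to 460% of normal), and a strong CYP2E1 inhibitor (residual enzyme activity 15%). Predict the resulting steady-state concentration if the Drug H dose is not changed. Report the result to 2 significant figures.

CYP1A2: 0.27 × 4.6 = 1.242
CYP2E1: 0.47 × 0.15 = 0.0705
Other: 0.26 (unchanged)
New clearance relative to baseline: 1.242 + 0.0705 + 0.26 = 1.5725.
Steady-state concentration ∝ 1/CL: new value = 10 / 1.5725 = 6.4 μmol/L.

6.4 μmol/L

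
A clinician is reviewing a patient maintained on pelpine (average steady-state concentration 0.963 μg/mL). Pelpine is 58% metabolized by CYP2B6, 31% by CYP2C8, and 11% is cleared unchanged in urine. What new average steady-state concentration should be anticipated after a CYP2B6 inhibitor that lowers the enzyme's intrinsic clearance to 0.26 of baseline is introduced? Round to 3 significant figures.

The CYP2B6 pathway (58% of clearance) falls to 0.26× activity: 0.58 × 0.26 = 0.1508.
CYP2C8 (31%) and the residual 11% are unaffected.
Relative clearance = 0.1508 + 0.31 + 0.11 = 0.5708.
With dosing unchanged, average steady-state concentration scales as 1/CL: 0.963 / 0.5708 = 1.69 μg/mL.

1.69 μg/mL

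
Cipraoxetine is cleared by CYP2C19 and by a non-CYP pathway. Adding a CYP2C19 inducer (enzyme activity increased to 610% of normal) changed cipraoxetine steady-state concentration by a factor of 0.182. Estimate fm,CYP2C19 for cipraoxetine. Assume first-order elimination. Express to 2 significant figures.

Call the CYP2C19 fraction fm. After the interaction, CL_new/CL_old = fm × 6.1 + (1 − fm).
Steady-state concentration ratio = 1 / (new CL fraction), so new CL fraction = 1 / 0.182 = 5.495.
fm × 6.1 + 1 − fm = 5.495  ⇒  fm × (6.1 − 1) = 4.495  ⇒  fm = 0.88.

0.88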